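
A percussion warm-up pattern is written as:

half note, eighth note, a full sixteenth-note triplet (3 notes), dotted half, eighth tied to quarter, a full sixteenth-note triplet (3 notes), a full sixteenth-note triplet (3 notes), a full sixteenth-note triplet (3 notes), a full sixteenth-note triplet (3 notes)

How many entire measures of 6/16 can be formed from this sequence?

One bar of 6/16 = 3 eighth notes.
In eighth notes: half note = 4; eighth note = 1; a full sixteenth-note triplet (3 notes) (three triplet sixteenths span one eighth) = 1; dotted half = 6; eighth tied to quarter (eighth + quarter) = 3; a full sixteenth-note triplet (3 notes) (three triplet sixteenths span one eighth) = 1; a full sixteenth-note triplet (3 notes) (three triplet sixteenths span one eighth) = 1; a full sixteenth-note triplet (3 notes) (three triplet sixteenths span one eighth) = 1; a full sixteenth-note triplet (3 notes) (three triplet sixteenths span one eighth) = 1.
Sum: 4 + 1 + 1 + 6 + 3 + 1 + 1 + 1 + 1 = 19.
19 ÷ 3 = 6 complete bars with 1 left over.

6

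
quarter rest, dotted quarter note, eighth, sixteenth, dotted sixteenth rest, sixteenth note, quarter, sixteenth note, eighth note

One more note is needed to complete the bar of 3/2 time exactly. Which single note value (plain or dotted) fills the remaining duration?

The bar of 3/2 = 48 thirty-second notes.
Express everything in thirty-second notes: quarter rest = 8; dotted quarter note = 12; eighth = 4; sixteenth = 2; dotted sixteenth rest = 3; sixteenth note = 2; quarter = 8; sixteenth note = 2; eighth note = 4.
Total: 8 + 12 + 4 + 2 + 3 + 2 + 8 + 2 + 4 = 45.
Remaining: 48 − 45 = 3 thirty-second notes, which is a dotted sixteenth note.

dotted sixteenth note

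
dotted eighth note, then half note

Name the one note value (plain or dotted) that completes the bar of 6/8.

The bar of 6/8 = 12 sixteenth notes.
In sixteenth notes: dotted eighth note = 3; half note = 8.
Altogether 3 + 8 = 11.
Remaining: 12 − 11 = 1 sixteenth note, which is a sixteenth note.

sixteenth note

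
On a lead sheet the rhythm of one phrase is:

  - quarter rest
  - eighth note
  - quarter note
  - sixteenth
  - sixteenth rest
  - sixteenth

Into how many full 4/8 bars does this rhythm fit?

1

One bar of 4/8 = 8 sixteenth notes.
In sixteenth notes: quarter rest = 4; eighth note = 2; quarter note = 4; sixteenth = 1; sixteenth rest = 1; sixteenth = 1.
Total: 4 + 2 + 4 + 1 + 1 + 1 = 13.
13 ÷ 8 = 1 complete bar with 5 left over.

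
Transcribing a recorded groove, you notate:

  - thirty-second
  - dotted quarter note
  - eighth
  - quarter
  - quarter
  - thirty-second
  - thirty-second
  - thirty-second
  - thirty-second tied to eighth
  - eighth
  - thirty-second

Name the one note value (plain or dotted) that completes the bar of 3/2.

The bar of 3/2 = 48 thirty-second notes.
Express everything in thirty-second notes: thirty-second = 1; dotted quarter note = 12; eighth = 4; quarter = 8; quarter = 8; thirty-second = 1; thirty-second = 1; thirty-second = 1; thirty-second tied to eighth (thirty-second + eighth) = 5; eighth = 4; thirty-second = 1.
Altogether 1 + 12 + 4 + 8 + 8 + 1 + 1 + 1 + 5 + 4 + 1 = 46.
Remaining: 48 − 46 = 2 thirty-second notes, which is a sixteenth note.

sixteenth note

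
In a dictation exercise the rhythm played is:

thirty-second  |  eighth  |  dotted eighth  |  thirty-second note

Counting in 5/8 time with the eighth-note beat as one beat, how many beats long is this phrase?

3

One eighth-note beat = 4 thirty-second notes.
Each duration in thirty-second notes: thirty-second = 1; eighth = 4; dotted eighth = 6; thirty-second note = 1.
Total: 1 + 4 + 6 + 1 = 12.
12 ÷ 4 = 3 beats.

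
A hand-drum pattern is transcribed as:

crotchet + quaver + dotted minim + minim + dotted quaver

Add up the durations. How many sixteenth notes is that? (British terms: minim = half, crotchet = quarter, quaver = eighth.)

29

Express everything in sixteenth notes: crotchet = 4; quaver = 2; dotted minim = 12; minim = 8; dotted quaver = 3.
Total: 4 + 2 + 12 + 8 + 3 = 29 sixteenth notes.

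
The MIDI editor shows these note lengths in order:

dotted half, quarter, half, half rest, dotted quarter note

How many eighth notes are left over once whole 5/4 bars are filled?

9

One bar of 5/4 = 10 eighth notes.
Each duration in eighth notes: dotted half = 6; quarter = 2; half = 4; half rest = 4; dotted quarter note = 3.
Altogether 6 + 2 + 4 + 4 + 3 = 19.
19 ÷ 10 = 1 complete bar with 9 eighth notes remaining.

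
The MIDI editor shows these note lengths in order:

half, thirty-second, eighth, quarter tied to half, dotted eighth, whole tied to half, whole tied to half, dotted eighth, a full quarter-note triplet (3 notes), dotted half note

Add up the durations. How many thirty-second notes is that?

193

In thirty-second notes: half = 16; thirty-second = 1; eighth = 4; quarter tied to half (quarter + half) = 24; dotted eighth = 6; whole tied to half (whole + half) = 48; whole tied to half (whole + half) = 48; dotted eighth = 6; a full quarter-note triplet (3 notes) (three triplet quarters span one half) = 16; dotted half note = 24.
Adding: 16 + 1 + 4 + 24 + 6 + 48 + 48 + 6 + 16 + 24 = 193 thirty-second notes.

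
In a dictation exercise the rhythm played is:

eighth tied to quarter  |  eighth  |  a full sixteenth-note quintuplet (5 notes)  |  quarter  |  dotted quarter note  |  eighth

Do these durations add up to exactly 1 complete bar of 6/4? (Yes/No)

Yes

One bar of 6/4 = 12 eighth notes.
Convert each value to eighth notes: eighth tied to quarter (eighth + quarter) = 3; eighth = 1; a full sixteenth-note quintuplet (5 notes) (five quintuplet sixteenths span one quarter) = 2; quarter = 2; dotted quarter note = 3; eighth = 1.
Altogether 3 + 1 + 2 + 2 + 3 + 1 = 12.
12 equals 12, so the answer is Yes.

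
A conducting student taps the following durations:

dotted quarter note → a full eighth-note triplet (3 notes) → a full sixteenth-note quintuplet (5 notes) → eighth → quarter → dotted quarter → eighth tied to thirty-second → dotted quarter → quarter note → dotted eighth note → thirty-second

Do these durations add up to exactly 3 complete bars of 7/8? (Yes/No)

One bar of 7/8 = 28 thirty-second notes, so 3 bars = 84.
Working in thirty-second notes: dotted quarter note = 12; a full eighth-note triplet (3 notes) (three triplet eighths span one quarter) = 8; a full sixteenth-note quintuplet (5 notes) (five quintuplet sixteenths span one quarter) = 8; eighth = 4; quarter = 8; dotted quarter = 12; eighth tied to thirty-second (eighth + thirty-second) = 5; dotted quarter = 12; quarter note = 8; dotted eighth note = 6; thirty-second = 1.
Altogether 12 + 8 + 8 + 4 + 8 + 12 + 5 + 12 + 8 + 6 + 1 = 84.
84 equals 84, so the answer is Yes.

Yes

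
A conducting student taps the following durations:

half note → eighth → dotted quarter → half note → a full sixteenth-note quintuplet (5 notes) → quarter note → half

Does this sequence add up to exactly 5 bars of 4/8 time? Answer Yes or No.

Yes

One bar of 4/8 = 4 eighth notes, so 5 bars = 20.
Convert each value to eighth notes: half note = 4; eighth = 1; dotted quarter = 3; half note = 4; a full sixteenth-note quintuplet (5 notes) (five quintuplet sixteenths span one quarter) = 2; quarter note = 2; half = 4.
Total: 4 + 1 + 3 + 4 + 2 + 2 + 4 = 20.
20 equals 20, so the answer is Yes.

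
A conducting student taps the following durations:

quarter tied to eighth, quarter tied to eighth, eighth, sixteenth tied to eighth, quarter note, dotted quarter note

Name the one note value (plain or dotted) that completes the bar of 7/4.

sixteenth note

The bar of 7/4 = 28 sixteenth notes.
In sixteenth notes: quarter tied to eighth (quarter + eighth) = 6; quarter tied to eighth (quarter + eighth) = 6; eighth = 2; sixteenth tied to eighth (sixteenth + eighth) = 3; quarter note = 4; dotted quarter note = 6.
Sum: 6 + 6 + 2 + 3 + 4 + 6 = 27.
Remaining: 28 − 27 = 1 sixteenth note, which is a sixteenth note.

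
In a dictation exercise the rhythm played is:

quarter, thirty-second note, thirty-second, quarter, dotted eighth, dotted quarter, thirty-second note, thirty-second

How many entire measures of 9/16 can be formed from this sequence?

One bar of 9/16 = 18 thirty-second notes.
Each duration in thirty-second notes: quarter = 8; thirty-second note = 1; thirty-second = 1; quarter = 8; dotted eighth = 6; dotted quarter = 12; thirty-second note = 1; thirty-second = 1.
Total: 8 + 1 + 1 + 8 + 6 + 12 + 1 + 1 = 38.
38 ÷ 18 = 2 complete bars with 2 left over.

2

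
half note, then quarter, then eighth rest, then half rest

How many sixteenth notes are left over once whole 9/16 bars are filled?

4

One bar of 9/16 = 9 sixteenth notes.
Convert each value to sixteenth notes: half note = 8; quarter = 4; eighth rest = 2; half rest = 8.
Altogether 8 + 4 + 2 + 8 = 22.
22 ÷ 9 = 2 complete bars with 4 sixteenth notes remaining.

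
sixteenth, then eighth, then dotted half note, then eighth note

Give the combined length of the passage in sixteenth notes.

Each duration in sixteenth notes: sixteenth = 1; eighth = 2; dotted half note = 12; eighth note = 2.
Adding: 1 + 2 + 12 + 2 = 17 sixteenth notes.

17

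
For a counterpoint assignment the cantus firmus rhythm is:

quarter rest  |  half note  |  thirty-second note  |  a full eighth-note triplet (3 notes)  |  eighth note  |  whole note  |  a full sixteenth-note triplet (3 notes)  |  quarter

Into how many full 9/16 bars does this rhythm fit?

One bar of 9/16 = 18 thirty-second notes.
In thirty-second notes: quarter rest = 8; half note = 16; thirty-second note = 1; a full eighth-note triplet (3 notes) (three triplet eighths span one quarter) = 8; eighth note = 4; whole note = 32; a full sixteenth-note triplet (3 notes) (three triplet sixteenths span one eighth) = 4; quarter = 8.
Total: 8 + 16 + 1 + 8 + 4 + 32 + 4 + 8 = 81.
81 ÷ 18 = 4 complete bars with 9 left over.

4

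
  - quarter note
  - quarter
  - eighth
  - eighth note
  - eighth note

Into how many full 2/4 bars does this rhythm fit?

One bar of 2/4 = 4 eighth notes.
Convert each value to eighth notes: quarter note = 2; quarter = 2; eighth = 1; eighth note = 1; eighth note = 1.
Total: 2 + 2 + 1 + 1 + 1 = 7.
7 ÷ 4 = 1 complete bar with 3 left over.

1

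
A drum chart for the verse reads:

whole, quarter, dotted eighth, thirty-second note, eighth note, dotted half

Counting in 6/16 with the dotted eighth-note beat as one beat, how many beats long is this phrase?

One dotted eighth-note beat = 6 thirty-second notes.
Express everything in thirty-second notes: whole = 32; quarter = 8; dotted eighth = 6; thirty-second note = 1; eighth note = 4; dotted half = 24.
Altogether 32 + 8 + 6 + 1 + 4 + 24 = 75.
75 ÷ 6 = 12.5 beats.

12.5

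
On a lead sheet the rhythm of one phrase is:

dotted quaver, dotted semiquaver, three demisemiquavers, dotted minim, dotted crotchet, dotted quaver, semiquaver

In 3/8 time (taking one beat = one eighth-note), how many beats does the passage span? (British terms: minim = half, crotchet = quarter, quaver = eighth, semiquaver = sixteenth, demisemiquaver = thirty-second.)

14

One eighth-note beat = 4 thirty-second notes.
In thirty-second notes: dotted quaver = 6; dotted semiquaver = 3; demisemiquaver = 1; demisemiquaver = 1; demisemiquaver = 1; dotted minim = 24; dotted crotchet = 12; dotted quaver = 6; semiquaver = 2.
Sum: 6 + 3 + 1 + 1 + 1 + 24 + 12 + 6 + 2 = 56.
56 ÷ 4 = 14 beats.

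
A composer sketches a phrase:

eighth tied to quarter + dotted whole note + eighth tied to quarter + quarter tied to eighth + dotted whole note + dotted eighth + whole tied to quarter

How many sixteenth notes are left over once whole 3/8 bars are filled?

One bar of 3/8 = 6 sixteenth notes.
Each duration in sixteenth notes: eighth tied to quarter (eighth + quarter) = 6; dotted whole note = 24; eighth tied to quarter (eighth + quarter) = 6; quarter tied to eighth (quarter + eighth) = 6; dotted whole note = 24; dotted eighth = 3; whole tied to quarter (whole + quarter) = 20.
Sum: 6 + 24 + 6 + 6 + 24 + 3 + 20 = 89.
89 ÷ 6 = 14 complete bars with 5 sixteenth notes remaining.

5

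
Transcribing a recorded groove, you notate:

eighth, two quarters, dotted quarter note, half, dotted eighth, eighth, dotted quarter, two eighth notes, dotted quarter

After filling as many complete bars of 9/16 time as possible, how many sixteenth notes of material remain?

One bar of 9/16 = 9 sixteenth notes.
Convert each value to sixteenth notes: eighth = 2; quarter = 4; quarter = 4; dotted quarter note = 6; half = 8; dotted eighth = 3; eighth = 2; dotted quarter = 6; eighth note = 2; eighth note = 2; dotted quarter = 6.
Adding: 2 + 4 + 4 + 6 + 8 + 3 + 2 + 6 + 2 + 2 + 6 = 45.
45 ÷ 9 = 5 complete bars with 0 sixteenth notes remaining.

0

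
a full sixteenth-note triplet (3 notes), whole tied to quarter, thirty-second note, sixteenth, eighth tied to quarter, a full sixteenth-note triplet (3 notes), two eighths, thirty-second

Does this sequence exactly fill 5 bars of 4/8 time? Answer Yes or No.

One bar of 4/8 = 16 thirty-second notes, so 5 bars = 80.
Each duration in thirty-second notes: a full sixteenth-note triplet (3 notes) (three triplet sixteenths span one eighth) = 4; whole tied to quarter (whole + quarter) = 40; thirty-second note = 1; sixteenth = 2; eighth tied to quarter (eighth + quarter) = 12; a full sixteenth-note triplet (3 notes) (three triplet sixteenths span one eighth) = 4; eighth = 4; eighth = 4; thirty-second = 1.
Altogether 4 + 40 + 1 + 2 + 12 + 4 + 4 + 4 + 1 = 72.
72 falls short of 80, so the answer is No.

No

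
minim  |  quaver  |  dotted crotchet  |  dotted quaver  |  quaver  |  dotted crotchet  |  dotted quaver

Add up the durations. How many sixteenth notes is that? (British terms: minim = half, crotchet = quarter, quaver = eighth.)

30

Express everything in sixteenth notes: minim = 8; quaver = 2; dotted crotchet = 6; dotted quaver = 3; quaver = 2; dotted crotchet = 6; dotted quaver = 3.
Altogether 8 + 2 + 6 + 3 + 2 + 6 + 3 = 30 sixteenth notes.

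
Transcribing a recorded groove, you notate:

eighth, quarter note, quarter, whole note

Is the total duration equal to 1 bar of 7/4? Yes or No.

No

One bar of 7/4 = 14 eighth notes.
Each duration in eighth notes: eighth = 1; quarter note = 2; quarter = 2; whole note = 8.
Sum: 1 + 2 + 2 + 8 = 13.
13 falls short of 14, so the answer is No.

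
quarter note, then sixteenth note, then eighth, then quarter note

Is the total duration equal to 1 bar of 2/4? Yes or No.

One bar of 2/4 = 8 sixteenth notes.
Each duration in sixteenth notes: quarter note = 4; sixteenth note = 1; eighth = 2; quarter note = 4.
Altogether 4 + 1 + 2 + 4 = 11.
11 exceeds 8, so the answer is No.

No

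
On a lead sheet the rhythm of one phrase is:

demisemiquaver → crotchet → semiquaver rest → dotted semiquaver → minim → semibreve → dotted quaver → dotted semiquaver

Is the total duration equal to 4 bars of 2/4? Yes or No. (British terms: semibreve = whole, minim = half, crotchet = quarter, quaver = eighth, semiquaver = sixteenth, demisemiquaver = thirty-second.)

No

One bar of 2/4 = 16 thirty-second notes, so 4 bars = 64.
Convert each value to thirty-second notes: demisemiquaver = 1; crotchet = 8; semiquaver rest = 2; dotted semiquaver = 3; minim = 16; semibreve = 32; dotted quaver = 6; dotted semiquaver = 3.
Sum: 1 + 8 + 2 + 3 + 16 + 32 + 6 + 3 = 71.
71 exceeds 64, so the answer is No.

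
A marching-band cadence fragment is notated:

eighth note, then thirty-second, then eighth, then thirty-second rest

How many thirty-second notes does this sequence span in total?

Each duration in thirty-second notes: eighth note = 4; thirty-second = 1; eighth = 4; thirty-second rest = 1.
Adding: 4 + 1 + 4 + 1 = 10 thirty-second notes.

10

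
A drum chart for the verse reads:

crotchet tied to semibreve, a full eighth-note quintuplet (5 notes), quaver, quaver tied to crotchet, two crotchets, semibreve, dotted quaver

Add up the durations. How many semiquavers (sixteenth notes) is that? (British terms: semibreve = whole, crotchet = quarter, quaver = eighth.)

63

Working in sixteenth notes: crotchet tied to semibreve (crotchet + semibreve) = 20; a full eighth-note quintuplet (5 notes) (five quintuplet eighths span one half) = 8; quaver = 2; quaver tied to crotchet (quaver + crotchet) = 6; crotchet = 4; crotchet = 4; semibreve = 16; dotted quaver = 3.
Altogether 20 + 8 + 2 + 6 + 4 + 4 + 16 + 3 = 63 sixteenth notes.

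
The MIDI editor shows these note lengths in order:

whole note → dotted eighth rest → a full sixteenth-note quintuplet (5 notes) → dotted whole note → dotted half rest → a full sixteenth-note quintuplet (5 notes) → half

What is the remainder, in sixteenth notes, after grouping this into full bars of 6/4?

One bar of 6/4 = 24 sixteenth notes.
Each duration in sixteenth notes: whole note = 16; dotted eighth rest = 3; a full sixteenth-note quintuplet (5 notes) (five quintuplet sixteenths span one quarter) = 4; dotted whole note = 24; dotted half rest = 12; a full sixteenth-note quintuplet (5 notes) (five quintuplet sixteenths span one quarter) = 4; half = 8.
Total: 16 + 3 + 4 + 24 + 12 + 4 + 8 = 71.
71 ÷ 24 = 2 complete bars with 23 sixteenth notes remaining.

23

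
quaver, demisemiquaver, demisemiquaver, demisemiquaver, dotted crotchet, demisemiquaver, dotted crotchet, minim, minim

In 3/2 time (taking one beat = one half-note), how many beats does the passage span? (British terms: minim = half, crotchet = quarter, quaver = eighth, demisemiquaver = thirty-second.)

One half-note beat = 16 thirty-second notes.
Working in thirty-second notes: quaver = 4; demisemiquaver = 1; demisemiquaver = 1; demisemiquaver = 1; dotted crotchet = 12; demisemiquaver = 1; dotted crotchet = 12; minim = 16; minim = 16.
Sum: 4 + 1 + 1 + 1 + 12 + 1 + 12 + 16 + 16 = 64.
64 ÷ 16 = 4 beats.

4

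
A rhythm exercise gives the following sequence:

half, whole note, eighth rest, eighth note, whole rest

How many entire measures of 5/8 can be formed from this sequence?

One bar of 5/8 = 5 eighth notes.
Each duration in eighth notes: half = 4; whole note = 8; eighth rest = 1; eighth note = 1; whole rest = 8.
Total: 4 + 8 + 1 + 1 + 8 = 22.
22 ÷ 5 = 4 complete bars with 2 left over.

4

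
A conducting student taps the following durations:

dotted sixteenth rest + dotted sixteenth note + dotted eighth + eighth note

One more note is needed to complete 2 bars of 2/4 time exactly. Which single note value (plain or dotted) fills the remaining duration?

half note

2 bars of 2/4 = 32 thirty-second notes.
Working in thirty-second notes: dotted sixteenth rest = 3; dotted sixteenth note = 3; dotted eighth = 6; eighth note = 4.
Altogether 3 + 3 + 6 + 4 = 16.
Remaining: 32 − 16 = 16 thirty-second notes, which is a half note.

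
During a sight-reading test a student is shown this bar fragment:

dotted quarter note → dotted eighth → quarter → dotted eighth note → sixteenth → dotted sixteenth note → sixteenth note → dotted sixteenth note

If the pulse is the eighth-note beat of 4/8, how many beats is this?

10.5

One eighth-note beat = 4 thirty-second notes.
Working in thirty-second notes: dotted quarter note = 12; dotted eighth = 6; quarter = 8; dotted eighth note = 6; sixteenth = 2; dotted sixteenth note = 3; sixteenth note = 2; dotted sixteenth note = 3.
Adding: 12 + 6 + 8 + 6 + 2 + 3 + 2 + 3 = 42.
42 ÷ 4 = 10.5 beats.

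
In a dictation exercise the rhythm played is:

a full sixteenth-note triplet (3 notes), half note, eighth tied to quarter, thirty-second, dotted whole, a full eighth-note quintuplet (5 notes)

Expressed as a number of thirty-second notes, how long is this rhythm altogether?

In thirty-second notes: a full sixteenth-note triplet (3 notes) (three triplet sixteenths span one eighth) = 4; half note = 16; eighth tied to quarter (eighth + quarter) = 12; thirty-second = 1; dotted whole = 48; a full eighth-note quintuplet (5 notes) (five quintuplet eighths span one half) = 16.
Sum: 4 + 16 + 12 + 1 + 48 + 16 = 97 thirty-second notes.

97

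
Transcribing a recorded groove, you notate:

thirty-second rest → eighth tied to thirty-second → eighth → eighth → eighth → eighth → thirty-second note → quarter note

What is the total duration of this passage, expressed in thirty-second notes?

Each duration in thirty-second notes: thirty-second rest = 1; eighth tied to thirty-second (eighth + thirty-second) = 5; eighth = 4; eighth = 4; eighth = 4; eighth = 4; thirty-second note = 1; quarter note = 8.
Adding: 1 + 5 + 4 + 4 + 4 + 4 + 1 + 8 = 31 thirty-second notes.

31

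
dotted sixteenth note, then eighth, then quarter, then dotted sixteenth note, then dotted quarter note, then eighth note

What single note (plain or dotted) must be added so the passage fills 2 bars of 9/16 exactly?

2 bars of 9/16 = 36 thirty-second notes.
Each duration in thirty-second notes: dotted sixteenth note = 3; eighth = 4; quarter = 8; dotted sixteenth note = 3; dotted quarter note = 12; eighth note = 4.
Sum: 3 + 4 + 8 + 3 + 12 + 4 = 34.
Remaining: 36 − 34 = 2 thirty-second notes, which is a sixteenth note.

sixteenth note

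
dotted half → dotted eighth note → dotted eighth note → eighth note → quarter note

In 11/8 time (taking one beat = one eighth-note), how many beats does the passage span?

12

One eighth-note beat = 2 sixteenth notes.
Express everything in sixteenth notes: dotted half = 12; dotted eighth note = 3; dotted eighth note = 3; eighth note = 2; quarter note = 4.
Adding: 12 + 3 + 3 + 2 + 4 = 24.
24 ÷ 2 = 12 beats.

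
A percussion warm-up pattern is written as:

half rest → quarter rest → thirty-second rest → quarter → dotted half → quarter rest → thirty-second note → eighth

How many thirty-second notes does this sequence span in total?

Each duration in thirty-second notes: half rest = 16; quarter rest = 8; thirty-second rest = 1; quarter = 8; dotted half = 24; quarter rest = 8; thirty-second note = 1; eighth = 4.
Sum: 16 + 8 + 1 + 8 + 24 + 8 + 1 + 4 = 70 thirty-second notes.

70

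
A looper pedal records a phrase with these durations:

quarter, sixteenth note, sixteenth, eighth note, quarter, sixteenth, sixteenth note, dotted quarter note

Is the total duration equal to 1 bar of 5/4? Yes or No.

Yes

One bar of 5/4 = 20 sixteenth notes.
Each duration in sixteenth notes: quarter = 4; sixteenth note = 1; sixteenth = 1; eighth note = 2; quarter = 4; sixteenth = 1; sixteenth note = 1; dotted quarter note = 6.
Sum: 4 + 1 + 1 + 2 + 4 + 1 + 1 + 6 = 20.
20 equals 20, so the answer is Yes.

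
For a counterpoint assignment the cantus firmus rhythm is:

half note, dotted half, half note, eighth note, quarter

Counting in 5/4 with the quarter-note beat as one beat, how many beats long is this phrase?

8.5

One quarter-note beat = 2 eighth notes.
Express everything in eighth notes: half note = 4; dotted half = 6; half note = 4; eighth note = 1; quarter = 2.
Adding: 4 + 6 + 4 + 1 + 2 = 17.
17 ÷ 2 = 8.5 beats.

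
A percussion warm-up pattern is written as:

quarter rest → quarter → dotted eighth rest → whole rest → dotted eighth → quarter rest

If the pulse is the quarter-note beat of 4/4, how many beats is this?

One quarter-note beat = 4 sixteenth notes.
Express everything in sixteenth notes: quarter rest = 4; quarter = 4; dotted eighth rest = 3; whole rest = 16; dotted eighth = 3; quarter rest = 4.
Altogether 4 + 4 + 3 + 16 + 3 + 4 = 34.
34 ÷ 4 = 8.5 beats.

8.5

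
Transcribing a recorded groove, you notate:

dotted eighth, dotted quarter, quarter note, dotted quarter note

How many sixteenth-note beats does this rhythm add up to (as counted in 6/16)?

One sixteenth-note beat = 2 thirty-second notes.
Convert each value to thirty-second notes: dotted eighth = 6; dotted quarter = 12; quarter note = 8; dotted quarter note = 12.
Total: 6 + 12 + 8 + 12 = 38.
38 ÷ 2 = 19 beats.

19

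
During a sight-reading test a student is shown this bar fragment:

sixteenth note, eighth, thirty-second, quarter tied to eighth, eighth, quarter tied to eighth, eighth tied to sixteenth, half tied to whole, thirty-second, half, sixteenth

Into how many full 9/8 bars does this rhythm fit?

One bar of 9/8 = 36 thirty-second notes.
Each duration in thirty-second notes: sixteenth note = 2; eighth = 4; thirty-second = 1; quarter tied to eighth (quarter + eighth) = 12; eighth = 4; quarter tied to eighth (quarter + eighth) = 12; eighth tied to sixteenth (eighth + sixteenth) = 6; half tied to whole (half + whole) = 48; thirty-second = 1; half = 16; sixteenth = 2.
Altogether 2 + 4 + 1 + 12 + 4 + 12 + 6 + 48 + 1 + 16 + 2 = 108.
108 ÷ 36 = 3 complete bars with 0 left over.

3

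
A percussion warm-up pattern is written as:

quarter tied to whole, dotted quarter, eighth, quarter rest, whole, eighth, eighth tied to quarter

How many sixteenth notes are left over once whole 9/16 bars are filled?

2

One bar of 9/16 = 9 sixteenth notes.
Each duration in sixteenth notes: quarter tied to whole (quarter + whole) = 20; dotted quarter = 6; eighth = 2; quarter rest = 4; whole = 16; eighth = 2; eighth tied to quarter (eighth + quarter) = 6.
Adding: 20 + 6 + 2 + 4 + 16 + 2 + 6 = 56.
56 ÷ 9 = 6 complete bars with 2 sixteenth notes remaining.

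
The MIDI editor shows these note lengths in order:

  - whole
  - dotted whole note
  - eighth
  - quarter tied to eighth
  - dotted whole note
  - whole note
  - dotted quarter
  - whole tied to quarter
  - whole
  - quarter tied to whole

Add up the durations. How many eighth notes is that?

75

Working in eighth notes: whole = 8; dotted whole note = 12; eighth = 1; quarter tied to eighth (quarter + eighth) = 3; dotted whole note = 12; whole note = 8; dotted quarter = 3; whole tied to quarter (whole + quarter) = 10; whole = 8; quarter tied to whole (quarter + whole) = 10.
Sum: 8 + 12 + 1 + 3 + 12 + 8 + 3 + 10 + 8 + 10 = 75 eighth notes.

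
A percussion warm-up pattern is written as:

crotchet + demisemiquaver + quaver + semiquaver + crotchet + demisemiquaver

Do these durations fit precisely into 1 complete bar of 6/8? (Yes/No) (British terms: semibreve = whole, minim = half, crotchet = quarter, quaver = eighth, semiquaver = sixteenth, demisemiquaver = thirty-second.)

Yes

One bar of 6/8 = 24 thirty-second notes.
Each duration in thirty-second notes: crotchet = 8; demisemiquaver = 1; quaver = 4; semiquaver = 2; crotchet = 8; demisemiquaver = 1.
Sum: 8 + 1 + 4 + 2 + 8 + 1 = 24.
24 equals 24, so the answer is Yes.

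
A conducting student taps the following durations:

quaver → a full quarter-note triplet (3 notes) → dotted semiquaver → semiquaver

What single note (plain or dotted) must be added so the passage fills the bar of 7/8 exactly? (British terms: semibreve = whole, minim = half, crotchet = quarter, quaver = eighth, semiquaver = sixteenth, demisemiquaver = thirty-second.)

dotted sixteenth note

The bar of 7/8 = 28 thirty-second notes.
Convert each value to thirty-second notes: quaver = 4; a full quarter-note triplet (3 notes) (three triplet quarters span one half) = 16; dotted semiquaver = 3; semiquaver = 2.
Altogether 4 + 16 + 3 + 2 = 25.
Remaining: 28 − 25 = 3 thirty-second notes, which is a dotted sixteenth note.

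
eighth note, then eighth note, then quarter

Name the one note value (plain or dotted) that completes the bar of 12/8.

The bar of 12/8 = 12 eighth notes.
Each duration in eighth notes: eighth note = 1; eighth note = 1; quarter = 2.
Altogether 1 + 1 + 2 = 4.
Remaining: 12 − 4 = 8 eighth notes, which is a whole note.

whole note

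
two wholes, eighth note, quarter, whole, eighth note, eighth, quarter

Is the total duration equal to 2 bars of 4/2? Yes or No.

No

One bar of 4/2 = 16 eighth notes, so 2 bars = 32.
Convert each value to eighth notes: whole = 8; whole = 8; eighth note = 1; quarter = 2; whole = 8; eighth note = 1; eighth = 1; quarter = 2.
Total: 8 + 8 + 1 + 2 + 8 + 1 + 1 + 2 = 31.
31 falls short of 32, so the answer is No.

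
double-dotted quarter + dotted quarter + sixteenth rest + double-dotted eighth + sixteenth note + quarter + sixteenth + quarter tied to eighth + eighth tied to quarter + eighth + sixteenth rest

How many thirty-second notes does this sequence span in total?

77

Each duration in thirty-second notes: double-dotted quarter = 14; dotted quarter = 12; sixteenth rest = 2; double-dotted eighth = 7; sixteenth note = 2; quarter = 8; sixteenth = 2; quarter tied to eighth (quarter + eighth) = 12; eighth tied to quarter (eighth + quarter) = 12; eighth = 4; sixteenth rest = 2.
Sum: 14 + 12 + 2 + 7 + 2 + 8 + 2 + 12 + 12 + 4 + 2 = 77 thirty-second notes.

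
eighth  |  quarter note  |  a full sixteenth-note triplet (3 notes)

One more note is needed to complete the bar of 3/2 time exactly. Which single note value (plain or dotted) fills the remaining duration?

whole note

The bar of 3/2 = 12 eighth notes.
Convert each value to eighth notes: eighth = 1; quarter note = 2; a full sixteenth-note triplet (3 notes) (three triplet sixteenths span one eighth) = 1.
Adding: 1 + 2 + 1 = 4.
Remaining: 12 − 4 = 8 eighth notes, which is a whole note.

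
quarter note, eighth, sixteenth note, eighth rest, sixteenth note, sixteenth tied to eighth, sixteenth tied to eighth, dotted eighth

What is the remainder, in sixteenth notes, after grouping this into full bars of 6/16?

One bar of 6/16 = 6 sixteenth notes.
Express everything in sixteenth notes: quarter note = 4; eighth = 2; sixteenth note = 1; eighth rest = 2; sixteenth note = 1; sixteenth tied to eighth (sixteenth + eighth) = 3; sixteenth tied to eighth (sixteenth + eighth) = 3; dotted eighth = 3.
Total: 4 + 2 + 1 + 2 + 1 + 3 + 3 + 3 = 19.
19 ÷ 6 = 3 complete bars with 1 sixteenth note remaining.

1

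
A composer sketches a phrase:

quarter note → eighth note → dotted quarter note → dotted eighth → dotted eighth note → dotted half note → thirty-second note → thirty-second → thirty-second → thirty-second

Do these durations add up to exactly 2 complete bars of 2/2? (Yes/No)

Yes

One bar of 2/2 = 32 thirty-second notes, so 2 bars = 64.
Working in thirty-second notes: quarter note = 8; eighth note = 4; dotted quarter note = 12; dotted eighth = 6; dotted eighth note = 6; dotted half note = 24; thirty-second note = 1; thirty-second = 1; thirty-second = 1; thirty-second = 1.
Adding: 8 + 4 + 12 + 6 + 6 + 24 + 1 + 1 + 1 + 1 = 64.
64 equals 64, so the answer is Yes.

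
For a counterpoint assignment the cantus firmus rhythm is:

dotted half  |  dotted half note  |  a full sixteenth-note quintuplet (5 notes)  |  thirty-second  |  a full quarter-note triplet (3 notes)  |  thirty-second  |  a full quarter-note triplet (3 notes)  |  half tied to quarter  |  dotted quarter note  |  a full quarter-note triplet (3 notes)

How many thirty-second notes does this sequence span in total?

142

Working in thirty-second notes: dotted half = 24; dotted half note = 24; a full sixteenth-note quintuplet (5 notes) (five quintuplet sixteenths span one quarter) = 8; thirty-second = 1; a full quarter-note triplet (3 notes) (three triplet quarters span one half) = 16; thirty-second = 1; a full quarter-note triplet (3 notes) (three triplet quarters span one half) = 16; half tied to quarter (half + quarter) = 24; dotted quarter note = 12; a full quarter-note triplet (3 notes) (three triplet quarters span one half) = 16.
Total: 24 + 24 + 8 + 1 + 16 + 1 + 16 + 24 + 12 + 16 = 142 thirty-second notes.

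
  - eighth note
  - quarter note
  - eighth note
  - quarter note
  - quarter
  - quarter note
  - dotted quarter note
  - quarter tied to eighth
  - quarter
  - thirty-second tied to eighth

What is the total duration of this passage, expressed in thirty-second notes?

77

Working in thirty-second notes: eighth note = 4; quarter note = 8; eighth note = 4; quarter note = 8; quarter = 8; quarter note = 8; dotted quarter note = 12; quarter tied to eighth (quarter + eighth) = 12; quarter = 8; thirty-second tied to eighth (thirty-second + eighth) = 5.
Adding: 4 + 8 + 4 + 8 + 8 + 8 + 12 + 12 + 8 + 5 = 77 thirty-second notes.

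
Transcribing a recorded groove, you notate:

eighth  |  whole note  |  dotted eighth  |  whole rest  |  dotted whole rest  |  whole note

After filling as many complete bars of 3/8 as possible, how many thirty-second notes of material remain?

10

One bar of 3/8 = 6 sixteenth notes.
Working in sixteenth notes: eighth = 2; whole note = 16; dotted eighth = 3; whole rest = 16; dotted whole rest = 24; whole note = 16.
Adding: 2 + 16 + 3 + 16 + 24 + 16 = 77.
77 ÷ 6 = 12 complete bars with 5 sixteenth notes remaining = 10 thirty-second notes.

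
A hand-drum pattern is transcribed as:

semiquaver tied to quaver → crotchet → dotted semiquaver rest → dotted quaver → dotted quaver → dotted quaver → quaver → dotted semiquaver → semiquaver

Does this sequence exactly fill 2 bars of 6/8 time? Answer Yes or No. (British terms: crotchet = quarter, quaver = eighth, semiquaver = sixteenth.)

No

One bar of 6/8 = 24 thirty-second notes, so 2 bars = 48.
Working in thirty-second notes: semiquaver tied to quaver (semiquaver + quaver) = 6; crotchet = 8; dotted semiquaver rest = 3; dotted quaver = 6; dotted quaver = 6; dotted quaver = 6; quaver = 4; dotted semiquaver = 3; semiquaver = 2.
Sum: 6 + 8 + 3 + 6 + 6 + 6 + 4 + 3 + 2 = 44.
44 falls short of 48, so the answer is No.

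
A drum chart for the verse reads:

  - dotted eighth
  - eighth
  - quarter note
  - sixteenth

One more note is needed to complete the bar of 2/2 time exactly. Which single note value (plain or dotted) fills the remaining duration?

The bar of 2/2 = 16 sixteenth notes.
Each duration in sixteenth notes: dotted eighth = 3; eighth = 2; quarter note = 4; sixteenth = 1.
Adding: 3 + 2 + 4 + 1 = 10.
Remaining: 16 − 10 = 6 sixteenth notes, which is a dotted quarter note.

dotted quarter note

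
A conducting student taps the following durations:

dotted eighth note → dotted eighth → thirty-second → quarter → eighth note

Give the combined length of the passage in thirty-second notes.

In thirty-second notes: dotted eighth note = 6; dotted eighth = 6; thirty-second = 1; quarter = 8; eighth note = 4.
Sum: 6 + 6 + 1 + 8 + 4 = 25 thirty-second notes.

25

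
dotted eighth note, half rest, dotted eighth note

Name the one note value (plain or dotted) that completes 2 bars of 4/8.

2 bars of 4/8 = 16 sixteenth notes.
Convert each value to sixteenth notes: dotted eighth note = 3; half rest = 8; dotted eighth note = 3.
Sum: 3 + 8 + 3 = 14.
Remaining: 16 − 14 = 2 sixteenth notes, which is a eighth note.

eighth note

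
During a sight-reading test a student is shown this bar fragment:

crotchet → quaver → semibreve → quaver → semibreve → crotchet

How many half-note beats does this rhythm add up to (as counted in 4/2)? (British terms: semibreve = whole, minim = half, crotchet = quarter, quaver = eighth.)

5.5

One half-note beat = 4 eighth notes.
In eighth notes: crotchet = 2; quaver = 1; semibreve = 8; quaver = 1; semibreve = 8; crotchet = 2.
Sum: 2 + 1 + 8 + 1 + 8 + 2 = 22.
22 ÷ 4 = 5.5 beats.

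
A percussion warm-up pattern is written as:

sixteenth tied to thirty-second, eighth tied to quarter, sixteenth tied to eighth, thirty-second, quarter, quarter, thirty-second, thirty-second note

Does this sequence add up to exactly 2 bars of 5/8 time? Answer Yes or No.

One bar of 5/8 = 20 thirty-second notes, so 2 bars = 40.
Working in thirty-second notes: sixteenth tied to thirty-second (sixteenth + thirty-second) = 3; eighth tied to quarter (eighth + quarter) = 12; sixteenth tied to eighth (sixteenth + eighth) = 6; thirty-second = 1; quarter = 8; quarter = 8; thirty-second = 1; thirty-second note = 1.
Adding: 3 + 12 + 6 + 1 + 8 + 8 + 1 + 1 = 40.
40 equals 40, so the answer is Yes.

Yes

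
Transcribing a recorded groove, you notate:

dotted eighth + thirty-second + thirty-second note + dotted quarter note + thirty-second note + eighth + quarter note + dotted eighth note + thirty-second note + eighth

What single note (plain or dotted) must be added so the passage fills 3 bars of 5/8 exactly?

3 bars of 5/8 = 60 thirty-second notes.
Each duration in thirty-second notes: dotted eighth = 6; thirty-second = 1; thirty-second note = 1; dotted quarter note = 12; thirty-second note = 1; eighth = 4; quarter note = 8; dotted eighth note = 6; thirty-second note = 1; eighth = 4.
Adding: 6 + 1 + 1 + 12 + 1 + 4 + 8 + 6 + 1 + 4 = 44.
Remaining: 60 − 44 = 16 thirty-second notes, which is a half note.

half note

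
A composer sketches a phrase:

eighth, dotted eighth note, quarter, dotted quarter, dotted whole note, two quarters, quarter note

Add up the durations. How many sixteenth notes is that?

Each duration in sixteenth notes: eighth = 2; dotted eighth note = 3; quarter = 4; dotted quarter = 6; dotted whole note = 24; quarter = 4; quarter = 4; quarter note = 4.
Total: 2 + 3 + 4 + 6 + 24 + 4 + 4 + 4 = 51 sixteenth notes.

51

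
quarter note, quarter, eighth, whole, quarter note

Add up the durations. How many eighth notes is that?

15

Each duration in eighth notes: quarter note = 2; quarter = 2; eighth = 1; whole = 8; quarter note = 2.
Total: 2 + 2 + 1 + 8 + 2 = 15 eighth notes.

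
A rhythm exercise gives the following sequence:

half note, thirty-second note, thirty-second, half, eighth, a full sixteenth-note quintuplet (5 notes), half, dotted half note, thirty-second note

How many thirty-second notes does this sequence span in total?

In thirty-second notes: half note = 16; thirty-second note = 1; thirty-second = 1; half = 16; eighth = 4; a full sixteenth-note quintuplet (5 notes) (five quintuplet sixteenths span one quarter) = 8; half = 16; dotted half note = 24; thirty-second note = 1.
Total: 16 + 1 + 1 + 16 + 4 + 8 + 16 + 24 + 1 = 87 thirty-second notes.

87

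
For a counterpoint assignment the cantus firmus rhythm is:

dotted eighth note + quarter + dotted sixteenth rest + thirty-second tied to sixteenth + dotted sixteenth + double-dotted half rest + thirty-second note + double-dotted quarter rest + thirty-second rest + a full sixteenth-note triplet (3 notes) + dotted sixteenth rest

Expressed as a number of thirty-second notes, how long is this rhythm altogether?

Convert each value to thirty-second notes: dotted eighth note = 6; quarter = 8; dotted sixteenth rest = 3; thirty-second tied to sixteenth (thirty-second + sixteenth) = 3; dotted sixteenth = 3; double-dotted half rest = 28; thirty-second note = 1; double-dotted quarter rest = 14; thirty-second rest = 1; a full sixteenth-note triplet (3 notes) (three triplet sixteenths span one eighth) = 4; dotted sixteenth rest = 3.
Sum: 6 + 8 + 3 + 3 + 3 + 28 + 1 + 14 + 1 + 4 + 3 = 74 thirty-second notes.

74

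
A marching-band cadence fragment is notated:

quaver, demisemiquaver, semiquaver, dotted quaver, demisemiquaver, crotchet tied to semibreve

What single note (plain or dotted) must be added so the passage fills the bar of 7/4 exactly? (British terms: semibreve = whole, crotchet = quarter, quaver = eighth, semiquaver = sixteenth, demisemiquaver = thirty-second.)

sixteenth note

The bar of 7/4 = 56 thirty-second notes.
Express everything in thirty-second notes: quaver = 4; demisemiquaver = 1; semiquaver = 2; dotted quaver = 6; demisemiquaver = 1; crotchet tied to semibreve (crotchet + semibreve) = 40.
Adding: 4 + 1 + 2 + 6 + 1 + 40 = 54.
Remaining: 56 − 54 = 2 thirty-second notes, which is a sixteenth note.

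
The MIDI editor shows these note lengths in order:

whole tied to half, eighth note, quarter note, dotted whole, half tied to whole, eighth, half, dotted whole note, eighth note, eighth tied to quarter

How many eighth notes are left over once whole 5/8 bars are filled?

One bar of 5/8 = 5 eighth notes.
Express everything in eighth notes: whole tied to half (whole + half) = 12; eighth note = 1; quarter note = 2; dotted whole = 12; half tied to whole (half + whole) = 12; eighth = 1; half = 4; dotted whole note = 12; eighth note = 1; eighth tied to quarter (eighth + quarter) = 3.
Adding: 12 + 1 + 2 + 12 + 12 + 1 + 4 + 12 + 1 + 3 = 60.
60 ÷ 5 = 12 complete bars with 0 eighth notes remaining.

0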